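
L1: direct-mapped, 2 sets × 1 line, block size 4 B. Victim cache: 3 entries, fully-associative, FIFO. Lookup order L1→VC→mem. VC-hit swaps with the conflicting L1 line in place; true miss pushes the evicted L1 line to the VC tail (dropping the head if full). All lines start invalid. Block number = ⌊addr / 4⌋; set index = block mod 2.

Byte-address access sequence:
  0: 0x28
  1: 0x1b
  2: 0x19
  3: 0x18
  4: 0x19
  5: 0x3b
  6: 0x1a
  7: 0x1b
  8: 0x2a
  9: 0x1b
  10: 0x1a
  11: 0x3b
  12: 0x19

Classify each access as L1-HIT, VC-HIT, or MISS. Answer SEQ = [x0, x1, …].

#0 0x28→b10/s0 MISS; vc=[]
#1 0x1b→b6/s0 MISS; vc=[10]
#2 0x19→b6/s0 L1-HIT; vc=[10]
#3 0x18→b6/s0 L1-HIT; vc=[10]
#4 0x19→b6/s0 L1-HIT; vc=[10]
#5 0x3b→b14/s0 MISS; vc=[10,6]
#6 0x1a→b6/s0 VC-HIT; vc=[10,14]
#7 0x1b→b6/s0 L1-HIT; vc=[10,14]
#8 0x2a→b10/s0 VC-HIT; vc=[6,14]
#9 0x1b→b6/s0 VC-HIT; vc=[10,14]
#10 0x1a→b6/s0 L1-HIT; vc=[10,14]
#11 0x3b→b14/s0 VC-HIT; vc=[10,6]
#12 0x19→b6/s0 VC-HIT; vc=[10,14]

SEQ = [MISS, MISS, L1-HIT, L1-HIT, L1-HIT, MISS, VC-HIT, L1-HIT, VC-HIT, VC-HIT, L1-HIT, VC-HIT, VC-HIT]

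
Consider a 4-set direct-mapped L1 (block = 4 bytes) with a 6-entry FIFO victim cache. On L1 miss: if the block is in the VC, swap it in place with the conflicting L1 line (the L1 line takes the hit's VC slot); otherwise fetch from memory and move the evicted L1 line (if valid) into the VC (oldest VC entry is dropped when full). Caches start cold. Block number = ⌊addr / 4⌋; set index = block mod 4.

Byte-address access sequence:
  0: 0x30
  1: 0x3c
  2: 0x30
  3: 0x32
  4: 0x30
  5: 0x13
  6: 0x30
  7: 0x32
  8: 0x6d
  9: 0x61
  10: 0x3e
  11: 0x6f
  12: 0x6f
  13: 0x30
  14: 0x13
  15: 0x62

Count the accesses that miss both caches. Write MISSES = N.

MISSES = 5

#0 0x30→b12/s0 MISS; vc=[]
#1 0x3c→b15/s3 MISS; vc=[]
#2 0x30→b12/s0 L1-HIT; vc=[]
#3 0x32→b12/s0 L1-HIT; vc=[]
#4 0x30→b12/s0 L1-HIT; vc=[]
#5 0x13→b4/s0 MISS; vc=[12]
#6 0x30→b12/s0 VC-HIT; vc=[4]
#7 0x32→b12/s0 L1-HIT; vc=[4]
#8 0x6d→b27/s3 MISS; vc=[4,15]
#9 0x61→b24/s0 MISS; vc=[4,15,12]
#10 0x3e→b15/s3 VC-HIT; vc=[4,27,12]
#11 0x6f→b27/s3 VC-HIT; vc=[4,15,12]
#12 0x6f→b27/s3 L1-HIT; vc=[4,15,12]
#13 0x30→b12/s0 VC-HIT; vc=[4,15,24]
#14 0x13→b4/s0 VC-HIT; vc=[12,15,24]
#15 0x62→b24/s0 VC-HIT; vc=[12,15,4]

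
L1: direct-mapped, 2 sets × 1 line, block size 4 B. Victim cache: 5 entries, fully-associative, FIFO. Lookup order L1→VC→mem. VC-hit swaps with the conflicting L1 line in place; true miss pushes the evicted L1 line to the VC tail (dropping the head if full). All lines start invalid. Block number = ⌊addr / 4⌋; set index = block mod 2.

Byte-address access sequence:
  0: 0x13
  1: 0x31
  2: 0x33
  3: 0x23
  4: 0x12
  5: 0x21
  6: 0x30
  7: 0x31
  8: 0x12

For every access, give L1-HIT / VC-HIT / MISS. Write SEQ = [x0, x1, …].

0: 0x13 (blk 4, set 0) → MISS  vc=[]
1: 0x31 (blk 12, set 0) → MISS  vc=[4]
2: 0x33 (blk 12, set 0) → L1-HIT  vc=[4]
3: 0x23 (blk 8, set 0) → MISS  vc=[4, 12]
4: 0x12 (blk 4, set 0) → VC-HIT  vc=[8, 12]
5: 0x21 (blk 8, set 0) → VC-HIT  vc=[4, 12]
6: 0x30 (blk 12, set 0) → VC-HIT  vc=[4, 8]
7: 0x31 (blk 12, set 0) → L1-HIT  vc=[4, 8]
8: 0x12 (blk 4, set 0) → VC-HIT  vc=[12, 8]

SEQ = [MISS, MISS, L1-HIT, MISS, VC-HIT, VC-HIT, VC-HIT, L1-HIT, VC-HIT]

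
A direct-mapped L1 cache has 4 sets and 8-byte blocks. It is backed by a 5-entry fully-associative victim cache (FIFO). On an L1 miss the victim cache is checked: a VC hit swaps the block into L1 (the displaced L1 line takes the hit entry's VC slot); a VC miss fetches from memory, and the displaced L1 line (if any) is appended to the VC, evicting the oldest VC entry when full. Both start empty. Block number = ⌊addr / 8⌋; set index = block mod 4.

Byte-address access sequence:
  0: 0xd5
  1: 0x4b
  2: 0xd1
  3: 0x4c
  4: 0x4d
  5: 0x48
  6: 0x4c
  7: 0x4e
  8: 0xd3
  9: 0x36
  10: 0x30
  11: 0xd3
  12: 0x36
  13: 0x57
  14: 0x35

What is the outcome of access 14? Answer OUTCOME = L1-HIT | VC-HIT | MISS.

OUTCOME = VC-HIT

#0 0xd5→b26/s2 MISS; vc=[]
#1 0x4b→b9/s1 MISS; vc=[]
#2 0xd1→b26/s2 L1-HIT; vc=[]
#3 0x4c→b9/s1 L1-HIT; vc=[]
#4 0x4d→b9/s1 L1-HIT; vc=[]
#5 0x48→b9/s1 L1-HIT; vc=[]
#6 0x4c→b9/s1 L1-HIT; vc=[]
#7 0x4e→b9/s1 L1-HIT; vc=[]
#8 0xd3→b26/s2 L1-HIT; vc=[]
#9 0x36→b6/s2 MISS; vc=[26]
#10 0x30→b6/s2 L1-HIT; vc=[26]
#11 0xd3→b26/s2 VC-HIT; vc=[6]
#12 0x36→b6/s2 VC-HIT; vc=[26]
#13 0x57→b10/s2 MISS; vc=[26,6]
#14 0x35→b6/s2 VC-HIT; vc=[26,10]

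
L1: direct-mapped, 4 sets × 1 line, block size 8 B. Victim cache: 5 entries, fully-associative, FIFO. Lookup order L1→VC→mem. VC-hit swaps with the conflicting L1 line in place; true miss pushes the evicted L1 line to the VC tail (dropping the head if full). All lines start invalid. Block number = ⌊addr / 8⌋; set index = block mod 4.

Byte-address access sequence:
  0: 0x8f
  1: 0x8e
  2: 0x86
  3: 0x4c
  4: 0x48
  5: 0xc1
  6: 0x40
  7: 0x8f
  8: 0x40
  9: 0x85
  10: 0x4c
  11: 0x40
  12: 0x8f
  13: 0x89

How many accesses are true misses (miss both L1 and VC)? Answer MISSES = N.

MISSES = 5

  [0] addr=0x8f blk=17 s=1: MISS | VC []
  [1] addr=0x8e blk=17 s=1: L1-HIT | VC []
  [2] addr=0x86 blk=16 s=0: MISS | VC []
  [3] addr=0x4c blk=9 s=1: MISS | VC [17]
  [4] addr=0x48 blk=9 s=1: L1-HIT | VC [17]
  [5] addr=0xc1 blk=24 s=0: MISS | VC [17, 16]
  [6] addr=0x40 blk=8 s=0: MISS | VC [17, 16, 24]
  [7] addr=0x8f blk=17 s=1: VC-HIT | VC [9, 16, 24]
  [8] addr=0x40 blk=8 s=0: L1-HIT | VC [9, 16, 24]
  [9] addr=0x85 blk=16 s=0: VC-HIT | VC [9, 8, 24]
  [10] addr=0x4c blk=9 s=1: VC-HIT | VC [17, 8, 24]
  [11] addr=0x40 blk=8 s=0: VC-HIT | VC [17, 16, 24]
  [12] addr=0x8f blk=17 s=1: VC-HIT | VC [9, 16, 24]
  [13] addr=0x89 blk=17 s=1: L1-HIT | VC [9, 16, 24]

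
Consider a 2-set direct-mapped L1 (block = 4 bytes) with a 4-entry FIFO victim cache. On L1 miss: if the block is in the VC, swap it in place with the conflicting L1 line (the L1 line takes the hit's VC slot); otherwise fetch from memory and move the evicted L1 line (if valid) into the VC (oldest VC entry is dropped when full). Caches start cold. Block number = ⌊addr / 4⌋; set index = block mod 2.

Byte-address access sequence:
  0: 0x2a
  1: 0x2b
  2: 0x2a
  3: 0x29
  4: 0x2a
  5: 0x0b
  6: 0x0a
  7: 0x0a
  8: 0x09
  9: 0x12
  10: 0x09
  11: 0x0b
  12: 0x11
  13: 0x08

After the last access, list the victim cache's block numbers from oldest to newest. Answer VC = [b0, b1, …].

VC = [10, 4]

  [0] addr=0x2a blk=10 s=0: MISS | VC []
  [1] addr=0x2b blk=10 s=0: L1-HIT | VC []
  [2] addr=0x2a blk=10 s=0: L1-HIT | VC []
  [3] addr=0x29 blk=10 s=0: L1-HIT | VC []
  [4] addr=0x2a blk=10 s=0: L1-HIT | VC []
  [5] addr=0xb blk=2 s=0: MISS | VC [10]
  [6] addr=0xa blk=2 s=0: L1-HIT | VC [10]
  [7] addr=0xa blk=2 s=0: L1-HIT | VC [10]
  [8] addr=0x9 blk=2 s=0: L1-HIT | VC [10]
  [9] addr=0x12 blk=4 s=0: MISS | VC [10, 2]
  [10] addr=0x9 blk=2 s=0: VC-HIT | VC [10, 4]
  [11] addr=0xb blk=2 s=0: L1-HIT | VC [10, 4]
  [12] addr=0x11 blk=4 s=0: VC-HIT | VC [10, 2]
  [13] addr=0x8 blk=2 s=0: VC-HIT | VC [10, 4]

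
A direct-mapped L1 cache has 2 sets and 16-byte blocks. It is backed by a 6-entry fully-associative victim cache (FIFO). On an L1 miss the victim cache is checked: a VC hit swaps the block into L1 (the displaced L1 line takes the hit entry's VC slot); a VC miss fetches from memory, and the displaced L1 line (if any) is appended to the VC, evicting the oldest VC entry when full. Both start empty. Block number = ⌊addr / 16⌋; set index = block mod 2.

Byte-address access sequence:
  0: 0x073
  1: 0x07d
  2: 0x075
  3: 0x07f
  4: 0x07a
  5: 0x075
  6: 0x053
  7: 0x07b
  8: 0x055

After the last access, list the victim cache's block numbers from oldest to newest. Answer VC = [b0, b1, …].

VC = [7]

#0 0x73→b7/s1 MISS; vc=[]
#1 0x7d→b7/s1 L1-HIT; vc=[]
#2 0x75→b7/s1 L1-HIT; vc=[]
#3 0x7f→b7/s1 L1-HIT; vc=[]
#4 0x7a→b7/s1 L1-HIT; vc=[]
#5 0x75→b7/s1 L1-HIT; vc=[]
#6 0x53→b5/s1 MISS; vc=[7]
#7 0x7b→b7/s1 VC-HIT; vc=[5]
#8 0x55→b5/s1 VC-HIT; vc=[7]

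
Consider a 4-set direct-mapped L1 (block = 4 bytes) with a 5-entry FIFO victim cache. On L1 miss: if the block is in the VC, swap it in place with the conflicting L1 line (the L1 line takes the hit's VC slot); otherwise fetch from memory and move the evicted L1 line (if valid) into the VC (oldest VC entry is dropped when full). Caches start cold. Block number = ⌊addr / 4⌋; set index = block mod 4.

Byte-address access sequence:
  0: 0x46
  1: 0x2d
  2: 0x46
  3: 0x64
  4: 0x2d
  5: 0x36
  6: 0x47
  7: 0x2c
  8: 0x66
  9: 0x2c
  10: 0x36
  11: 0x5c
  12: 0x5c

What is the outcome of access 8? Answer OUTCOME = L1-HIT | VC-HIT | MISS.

OUTCOME = VC-HIT

0: 0x46 (blk 17, set 1) → MISS  vc=[]
1: 0x2d (blk 11, set 3) → MISS  vc=[]
2: 0x46 (blk 17, set 1) → L1-HIT  vc=[]
3: 0x64 (blk 25, set 1) → MISS  vc=[17]
4: 0x2d (blk 11, set 3) → L1-HIT  vc=[17]
5: 0x36 (blk 13, set 1) → MISS  vc=[17, 25]
6: 0x47 (blk 17, set 1) → VC-HIT  vc=[13, 25]
7: 0x2c (blk 11, set 3) → L1-HIT  vc=[13, 25]
8: 0x66 (blk 25, set 1) → VC-HIT  vc=[13, 17]
9: 0x2c (blk 11, set 3) → L1-HIT  vc=[13, 17]
10: 0x36 (blk 13, set 1) → VC-HIT  vc=[25, 17]
11: 0x5c (blk 23, set 3) → MISS  vc=[25, 17, 11]
12: 0x5c (blk 23, set 3) → L1-HIT  vc=[25, 17, 11]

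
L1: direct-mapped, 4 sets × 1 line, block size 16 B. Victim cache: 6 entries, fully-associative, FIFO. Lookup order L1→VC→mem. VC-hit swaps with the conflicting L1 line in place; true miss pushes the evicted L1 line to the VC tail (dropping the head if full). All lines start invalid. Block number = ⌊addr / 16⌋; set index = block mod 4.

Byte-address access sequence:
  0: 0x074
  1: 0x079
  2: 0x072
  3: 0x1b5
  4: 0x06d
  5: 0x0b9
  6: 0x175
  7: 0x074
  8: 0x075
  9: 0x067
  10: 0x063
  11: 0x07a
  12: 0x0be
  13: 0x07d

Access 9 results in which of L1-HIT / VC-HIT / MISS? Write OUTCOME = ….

OUTCOME = L1-HIT

0: 0x74 (blk 7, set 3) → MISS  vc=[]
1: 0x79 (blk 7, set 3) → L1-HIT  vc=[]
2: 0x72 (blk 7, set 3) → L1-HIT  vc=[]
3: 0x1b5 (blk 27, set 3) → MISS  vc=[7]
4: 0x6d (blk 6, set 2) → MISS  vc=[7]
5: 0xb9 (blk 11, set 3) → MISS  vc=[7, 27]
6: 0x175 (blk 23, set 3) → MISS  vc=[7, 27, 11]
7: 0x74 (blk 7, set 3) → VC-HIT  vc=[23, 27, 11]
8: 0x75 (blk 7, set 3) → L1-HIT  vc=[23, 27, 11]
9: 0x67 (blk 6, set 2) → L1-HIT  vc=[23, 27, 11]
10: 0x63 (blk 6, set 2) → L1-HIT  vc=[23, 27, 11]
11: 0x7a (blk 7, set 3) → L1-HIT  vc=[23, 27, 11]
12: 0xbe (blk 11, set 3) → VC-HIT  vc=[23, 27, 7]
13: 0x7d (blk 7, set 3) → VC-HIT  vc=[23, 27, 11]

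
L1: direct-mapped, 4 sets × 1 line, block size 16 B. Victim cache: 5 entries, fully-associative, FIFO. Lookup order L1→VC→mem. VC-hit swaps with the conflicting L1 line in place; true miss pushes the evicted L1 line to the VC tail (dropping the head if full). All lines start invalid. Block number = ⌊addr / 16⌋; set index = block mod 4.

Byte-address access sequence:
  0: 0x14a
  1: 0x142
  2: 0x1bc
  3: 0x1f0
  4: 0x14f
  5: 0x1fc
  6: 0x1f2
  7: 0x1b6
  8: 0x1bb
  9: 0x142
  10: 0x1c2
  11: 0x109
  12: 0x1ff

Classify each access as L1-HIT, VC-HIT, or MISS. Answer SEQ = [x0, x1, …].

SEQ = [MISS, L1-HIT, MISS, MISS, L1-HIT, L1-HIT, L1-HIT, VC-HIT, L1-HIT, L1-HIT, MISS, MISS, VC-HIT]

  [0] addr=0x14a blk=20 s=0: MISS | VC []
  [1] addr=0x142 blk=20 s=0: L1-HIT | VC []
  [2] addr=0x1bc blk=27 s=3: MISS | VC []
  [3] addr=0x1f0 blk=31 s=3: MISS | VC [27]
  [4] addr=0x14f blk=20 s=0: L1-HIT | VC [27]
  [5] addr=0x1fc blk=31 s=3: L1-HIT | VC [27]
  [6] addr=0x1f2 blk=31 s=3: L1-HIT | VC [27]
  [7] addr=0x1b6 blk=27 s=3: VC-HIT | VC [31]
  [8] addr=0x1bb blk=27 s=3: L1-HIT | VC [31]
  [9] addr=0x142 blk=20 s=0: L1-HIT | VC [31]
  [10] addr=0x1c2 blk=28 s=0: MISS | VC [31, 20]
  [11] addr=0x109 blk=16 s=0: MISS | VC [31, 20, 28]
  [12] addr=0x1ff blk=31 s=3: VC-HIT | VC [27, 20, 28]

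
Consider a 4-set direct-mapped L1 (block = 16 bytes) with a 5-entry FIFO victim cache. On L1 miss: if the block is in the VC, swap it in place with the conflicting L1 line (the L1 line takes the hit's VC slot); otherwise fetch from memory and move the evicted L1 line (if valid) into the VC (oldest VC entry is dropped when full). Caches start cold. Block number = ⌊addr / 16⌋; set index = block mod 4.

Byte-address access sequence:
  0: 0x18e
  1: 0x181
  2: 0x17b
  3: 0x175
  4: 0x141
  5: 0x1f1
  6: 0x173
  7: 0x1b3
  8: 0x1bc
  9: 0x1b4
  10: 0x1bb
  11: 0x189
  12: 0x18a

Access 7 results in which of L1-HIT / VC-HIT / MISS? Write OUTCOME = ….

OUTCOME = MISS

0: 0x18e (blk 24, set 0) → MISS  vc=[]
1: 0x181 (blk 24, set 0) → L1-HIT  vc=[]
2: 0x17b (blk 23, set 3) → MISS  vc=[]
3: 0x175 (blk 23, set 3) → L1-HIT  vc=[]
4: 0x141 (blk 20, set 0) → MISS  vc=[24]
5: 0x1f1 (blk 31, set 3) → MISS  vc=[24, 23]
6: 0x173 (blk 23, set 3) → VC-HIT  vc=[24, 31]
7: 0x1b3 (blk 27, set 3) → MISS  vc=[24, 31, 23]
8: 0x1bc (blk 27, set 3) → L1-HIT  vc=[24, 31, 23]
9: 0x1b4 (blk 27, set 3) → L1-HIT  vc=[24, 31, 23]
10: 0x1bb (blk 27, set 3) → L1-HIT  vc=[24, 31, 23]
11: 0x189 (blk 24, set 0) → VC-HIT  vc=[20, 31, 23]
12: 0x18a (blk 24, set 0) → L1-HIT  vc=[20, 31, 23]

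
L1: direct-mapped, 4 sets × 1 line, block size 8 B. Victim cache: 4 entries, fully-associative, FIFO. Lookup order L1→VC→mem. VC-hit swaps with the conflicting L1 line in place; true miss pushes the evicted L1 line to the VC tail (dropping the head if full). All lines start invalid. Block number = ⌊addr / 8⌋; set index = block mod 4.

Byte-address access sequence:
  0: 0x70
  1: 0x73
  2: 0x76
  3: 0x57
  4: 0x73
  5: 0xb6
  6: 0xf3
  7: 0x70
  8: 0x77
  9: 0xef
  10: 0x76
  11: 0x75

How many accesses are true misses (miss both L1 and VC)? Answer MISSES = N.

#0 0x70→b14/s2 MISS; vc=[]
#1 0x73→b14/s2 L1-HIT; vc=[]
#2 0x76→b14/s2 L1-HIT; vc=[]
#3 0x57→b10/s2 MISS; vc=[14]
#4 0x73→b14/s2 VC-HIT; vc=[10]
#5 0xb6→b22/s2 MISS; vc=[10,14]
#6 0xf3→b30/s2 MISS; vc=[10,14,22]
#7 0x70→b14/s2 VC-HIT; vc=[10,30,22]
#8 0x77→b14/s2 L1-HIT; vc=[10,30,22]
#9 0xef→b29/s1 MISS; vc=[10,30,22]
#10 0x76→b14/s2 L1-HIT; vc=[10,30,22]
#11 0x75→b14/s2 L1-HIT; vc=[10,30,22]

MISSES = 5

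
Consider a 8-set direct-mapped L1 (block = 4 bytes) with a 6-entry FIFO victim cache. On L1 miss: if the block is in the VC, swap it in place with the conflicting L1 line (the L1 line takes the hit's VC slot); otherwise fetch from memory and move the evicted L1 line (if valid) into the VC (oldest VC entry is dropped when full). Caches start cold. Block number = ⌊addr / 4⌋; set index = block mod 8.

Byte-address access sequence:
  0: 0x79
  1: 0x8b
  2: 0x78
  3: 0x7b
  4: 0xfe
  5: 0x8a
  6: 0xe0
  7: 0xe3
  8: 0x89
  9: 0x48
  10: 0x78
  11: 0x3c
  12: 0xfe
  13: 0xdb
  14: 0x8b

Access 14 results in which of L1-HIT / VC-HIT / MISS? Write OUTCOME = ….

OUTCOME = VC-HIT

#0 0x79→b30/s6 MISS; vc=[]
#1 0x8b→b34/s2 MISS; vc=[]
#2 0x78→b30/s6 L1-HIT; vc=[]
#3 0x7b→b30/s6 L1-HIT; vc=[]
#4 0xfe→b63/s7 MISS; vc=[]
#5 0x8a→b34/s2 L1-HIT; vc=[]
#6 0xe0→b56/s0 MISS; vc=[]
#7 0xe3→b56/s0 L1-HIT; vc=[]
#8 0x89→b34/s2 L1-HIT; vc=[]
#9 0x48→b18/s2 MISS; vc=[34]
#10 0x78→b30/s6 L1-HIT; vc=[34]
#11 0x3c→b15/s7 MISS; vc=[34,63]
#12 0xfe→b63/s7 VC-HIT; vc=[34,15]
#13 0xdb→b54/s6 MISS; vc=[34,15,30]
#14 0x8b→b34/s2 VC-HIT; vc=[18,15,30]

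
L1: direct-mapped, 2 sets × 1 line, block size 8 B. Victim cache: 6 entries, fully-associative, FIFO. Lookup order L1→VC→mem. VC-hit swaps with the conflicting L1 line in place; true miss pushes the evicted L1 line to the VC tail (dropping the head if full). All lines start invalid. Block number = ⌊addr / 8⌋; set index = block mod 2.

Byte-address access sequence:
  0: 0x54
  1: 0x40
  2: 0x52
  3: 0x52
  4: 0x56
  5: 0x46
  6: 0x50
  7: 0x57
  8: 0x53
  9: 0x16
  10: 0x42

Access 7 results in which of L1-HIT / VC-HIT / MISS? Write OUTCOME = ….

0: 0x54 (blk 10, set 0) → MISS  vc=[]
1: 0x40 (blk 8, set 0) → MISS  vc=[10]
2: 0x52 (blk 10, set 0) → VC-HIT  vc=[8]
3: 0x52 (blk 10, set 0) → L1-HIT  vc=[8]
4: 0x56 (blk 10, set 0) → L1-HIT  vc=[8]
5: 0x46 (blk 8, set 0) → VC-HIT  vc=[10]
6: 0x50 (blk 10, set 0) → VC-HIT  vc=[8]
7: 0x57 (blk 10, set 0) → L1-HIT  vc=[8]
8: 0x53 (blk 10, set 0) → L1-HIT  vc=[8]
9: 0x16 (blk 2, set 0) → MISS  vc=[8, 10]
10: 0x42 (blk 8, set 0) → VC-HIT  vc=[2, 10]

OUTCOME = L1-HIT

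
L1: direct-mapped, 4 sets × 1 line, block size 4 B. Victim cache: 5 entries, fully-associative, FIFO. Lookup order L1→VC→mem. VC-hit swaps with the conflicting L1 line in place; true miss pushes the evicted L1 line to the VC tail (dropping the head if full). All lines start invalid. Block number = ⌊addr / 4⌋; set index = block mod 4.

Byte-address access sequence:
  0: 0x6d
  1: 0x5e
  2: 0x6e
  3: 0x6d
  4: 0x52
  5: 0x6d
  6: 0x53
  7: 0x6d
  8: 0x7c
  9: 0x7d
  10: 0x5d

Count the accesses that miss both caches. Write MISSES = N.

#0 0x6d→b27/s3 MISS; vc=[]
#1 0x5e→b23/s3 MISS; vc=[27]
#2 0x6e→b27/s3 VC-HIT; vc=[23]
#3 0x6d→b27/s3 L1-HIT; vc=[23]
#4 0x52→b20/s0 MISS; vc=[23]
#5 0x6d→b27/s3 L1-HIT; vc=[23]
#6 0x53→b20/s0 L1-HIT; vc=[23]
#7 0x6d→b27/s3 L1-HIT; vc=[23]
#8 0x7c→b31/s3 MISS; vc=[23,27]
#9 0x7d→b31/s3 L1-HIT; vc=[23,27]
#10 0x5d→b23/s3 VC-HIT; vc=[31,27]

MISSES = 4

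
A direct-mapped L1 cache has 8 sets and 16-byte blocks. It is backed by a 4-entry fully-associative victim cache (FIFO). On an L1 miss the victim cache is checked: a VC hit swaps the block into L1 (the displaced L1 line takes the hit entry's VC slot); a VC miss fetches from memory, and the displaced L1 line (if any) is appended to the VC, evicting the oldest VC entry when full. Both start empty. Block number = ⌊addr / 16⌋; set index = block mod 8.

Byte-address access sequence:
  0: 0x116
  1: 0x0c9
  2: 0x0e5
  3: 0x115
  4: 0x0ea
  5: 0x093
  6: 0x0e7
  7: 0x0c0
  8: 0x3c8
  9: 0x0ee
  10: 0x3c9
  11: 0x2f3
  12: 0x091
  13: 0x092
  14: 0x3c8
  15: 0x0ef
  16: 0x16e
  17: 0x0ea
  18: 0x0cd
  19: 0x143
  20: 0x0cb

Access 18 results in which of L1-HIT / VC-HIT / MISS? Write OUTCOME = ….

#0 0x116→b17/s1 MISS; vc=[]
#1 0xc9→b12/s4 MISS; vc=[]
#2 0xe5→b14/s6 MISS; vc=[]
#3 0x115→b17/s1 L1-HIT; vc=[]
#4 0xea→b14/s6 L1-HIT; vc=[]
#5 0x93→b9/s1 MISS; vc=[17]
#6 0xe7→b14/s6 L1-HIT; vc=[17]
#7 0xc0→b12/s4 L1-HIT; vc=[17]
#8 0x3c8→b60/s4 MISS; vc=[17,12]
#9 0xee→b14/s6 L1-HIT; vc=[17,12]
#10 0x3c9→b60/s4 L1-HIT; vc=[17,12]
#11 0x2f3→b47/s7 MISS; vc=[17,12]
#12 0x91→b9/s1 L1-HIT; vc=[17,12]
#13 0x92→b9/s1 L1-HIT; vc=[17,12]
#14 0x3c8→b60/s4 L1-HIT; vc=[17,12]
#15 0xef→b14/s6 L1-HIT; vc=[17,12]
#16 0x16e→b22/s6 MISS; vc=[17,12,14]
#17 0xea→b14/s6 VC-HIT; vc=[17,12,22]
#18 0xcd→b12/s4 VC-HIT; vc=[17,60,22]
#19 0x143→b20/s4 MISS; vc=[17,60,22,12]
#20 0xcb→b12/s4 VC-HIT; vc=[17,60,22,20]

OUTCOME = VC-HIT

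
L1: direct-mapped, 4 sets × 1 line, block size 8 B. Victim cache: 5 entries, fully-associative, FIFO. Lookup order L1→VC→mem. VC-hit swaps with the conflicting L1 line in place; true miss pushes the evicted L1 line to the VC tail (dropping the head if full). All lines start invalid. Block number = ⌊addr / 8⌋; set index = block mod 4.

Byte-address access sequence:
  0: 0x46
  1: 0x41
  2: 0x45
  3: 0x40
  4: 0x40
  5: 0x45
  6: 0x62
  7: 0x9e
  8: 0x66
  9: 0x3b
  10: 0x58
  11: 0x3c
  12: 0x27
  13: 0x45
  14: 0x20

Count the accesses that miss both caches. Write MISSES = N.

0: 0x46 (blk 8, set 0) → MISS  vc=[]
1: 0x41 (blk 8, set 0) → L1-HIT  vc=[]
2: 0x45 (blk 8, set 0) → L1-HIT  vc=[]
3: 0x40 (blk 8, set 0) → L1-HIT  vc=[]
4: 0x40 (blk 8, set 0) → L1-HIT  vc=[]
5: 0x45 (blk 8, set 0) → L1-HIT  vc=[]
6: 0x62 (blk 12, set 0) → MISS  vc=[8]
7: 0x9e (blk 19, set 3) → MISS  vc=[8]
8: 0x66 (blk 12, set 0) → L1-HIT  vc=[8]
9: 0x3b (blk 7, set 3) → MISS  vc=[8, 19]
10: 0x58 (blk 11, set 3) → MISS  vc=[8, 19, 7]
11: 0x3c (blk 7, set 3) → VC-HIT  vc=[8, 19, 11]
12: 0x27 (blk 4, set 0) → MISS  vc=[8, 19, 11, 12]
13: 0x45 (blk 8, set 0) → VC-HIT  vc=[4, 19, 11, 12]
14: 0x20 (blk 4, set 0) → VC-HIT  vc=[8, 19, 11, 12]

MISSES = 6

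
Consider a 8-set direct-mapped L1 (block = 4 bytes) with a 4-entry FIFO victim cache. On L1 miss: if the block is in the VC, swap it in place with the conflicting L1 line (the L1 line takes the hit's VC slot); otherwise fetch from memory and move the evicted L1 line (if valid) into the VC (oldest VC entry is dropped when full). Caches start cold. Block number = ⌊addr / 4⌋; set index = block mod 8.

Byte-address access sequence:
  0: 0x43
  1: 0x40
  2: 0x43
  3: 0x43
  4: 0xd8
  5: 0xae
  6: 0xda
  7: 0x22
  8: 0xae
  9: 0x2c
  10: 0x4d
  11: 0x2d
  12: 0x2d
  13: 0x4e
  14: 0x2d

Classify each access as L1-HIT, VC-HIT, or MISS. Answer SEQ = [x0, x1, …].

  [0] addr=0x43 blk=16 s=0: MISS | VC []
  [1] addr=0x40 blk=16 s=0: L1-HIT | VC []
  [2] addr=0x43 blk=16 s=0: L1-HIT | VC []
  [3] addr=0x43 blk=16 s=0: L1-HIT | VC []
  [4] addr=0xd8 blk=54 s=6: MISS | VC []
  [5] addr=0xae blk=43 s=3: MISS | VC []
  [6] addr=0xda blk=54 s=6: L1-HIT | VC []
  [7] addr=0x22 blk=8 s=0: MISS | VC [16]
  [8] addr=0xae blk=43 s=3: L1-HIT | VC [16]
  [9] addr=0x2c blk=11 s=3: MISS | VC [16, 43]
  [10] addr=0x4d blk=19 s=3: MISS | VC [16, 43, 11]
  [11] addr=0x2d blk=11 s=3: VC-HIT | VC [16, 43, 19]
  [12] addr=0x2d blk=11 s=3: L1-HIT | VC [16, 43, 19]
  [13] addr=0x4e blk=19 s=3: VC-HIT | VC [16, 43, 11]
  [14] addr=0x2d blk=11 s=3: VC-HIT | VC [16, 43, 19]

SEQ = [MISS, L1-HIT, L1-HIT, L1-HIT, MISS, MISS, L1-HIT, MISS, L1-HIT, MISS, MISS, VC-HIT, L1-HIT, VC-HIT, VC-HIT]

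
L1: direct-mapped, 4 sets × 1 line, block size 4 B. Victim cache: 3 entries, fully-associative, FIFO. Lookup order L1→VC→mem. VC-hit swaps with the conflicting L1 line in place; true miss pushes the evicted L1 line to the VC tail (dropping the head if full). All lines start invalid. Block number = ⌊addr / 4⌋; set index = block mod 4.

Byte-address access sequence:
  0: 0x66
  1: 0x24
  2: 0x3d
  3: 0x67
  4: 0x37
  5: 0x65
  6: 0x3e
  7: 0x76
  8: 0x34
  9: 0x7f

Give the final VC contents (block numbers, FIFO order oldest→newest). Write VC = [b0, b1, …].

0: 0x66 (blk 25, set 1) → MISS  vc=[]
1: 0x24 (blk 9, set 1) → MISS  vc=[25]
2: 0x3d (blk 15, set 3) → MISS  vc=[25]
3: 0x67 (blk 25, set 1) → VC-HIT  vc=[9]
4: 0x37 (blk 13, set 1) → MISS  vc=[9, 25]
5: 0x65 (blk 25, set 1) → VC-HIT  vc=[9, 13]
6: 0x3e (blk 15, set 3) → L1-HIT  vc=[9, 13]
7: 0x76 (blk 29, set 1) → MISS  vc=[9, 13, 25]
8: 0x34 (blk 13, set 1) → VC-HIT  vc=[9, 29, 25]
9: 0x7f (blk 31, set 3) → MISS  vc=[29, 25, 15]

VC = [29, 25, 15]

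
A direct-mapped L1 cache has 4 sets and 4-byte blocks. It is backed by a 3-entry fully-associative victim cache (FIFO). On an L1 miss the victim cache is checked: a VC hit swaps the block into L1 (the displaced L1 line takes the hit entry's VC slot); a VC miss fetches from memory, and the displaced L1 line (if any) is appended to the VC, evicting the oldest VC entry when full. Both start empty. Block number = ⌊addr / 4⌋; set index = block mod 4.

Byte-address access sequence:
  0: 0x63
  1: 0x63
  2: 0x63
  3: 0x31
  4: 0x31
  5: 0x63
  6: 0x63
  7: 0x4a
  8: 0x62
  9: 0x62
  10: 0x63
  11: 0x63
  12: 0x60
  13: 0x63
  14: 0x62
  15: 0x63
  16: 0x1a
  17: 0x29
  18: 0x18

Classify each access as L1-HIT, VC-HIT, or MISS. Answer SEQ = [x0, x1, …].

SEQ = [MISS, L1-HIT, L1-HIT, MISS, L1-HIT, VC-HIT, L1-HIT, MISS, L1-HIT, L1-HIT, L1-HIT, L1-HIT, L1-HIT, L1-HIT, L1-HIT, L1-HIT, MISS, MISS, VC-HIT]

#0 0x63→b24/s0 MISS; vc=[]
#1 0x63→b24/s0 L1-HIT; vc=[]
#2 0x63→b24/s0 L1-HIT; vc=[]
#3 0x31→b12/s0 MISS; vc=[24]
#4 0x31→b12/s0 L1-HIT; vc=[24]
#5 0x63→b24/s0 VC-HIT; vc=[12]
#6 0x63→b24/s0 L1-HIT; vc=[12]
#7 0x4a→b18/s2 MISS; vc=[12]
#8 0x62→b24/s0 L1-HIT; vc=[12]
#9 0x62→b24/s0 L1-HIT; vc=[12]
#10 0x63→b24/s0 L1-HIT; vc=[12]
#11 0x63→b24/s0 L1-HIT; vc=[12]
#12 0x60→b24/s0 L1-HIT; vc=[12]
#13 0x63→b24/s0 L1-HIT; vc=[12]
#14 0x62→b24/s0 L1-HIT; vc=[12]
#15 0x63→b24/s0 L1-HIT; vc=[12]
#16 0x1a→b6/s2 MISS; vc=[12,18]
#17 0x29→b10/s2 MISS; vc=[12,18,6]
#18 0x18→b6/s2 VC-HIT; vc=[12,18,10]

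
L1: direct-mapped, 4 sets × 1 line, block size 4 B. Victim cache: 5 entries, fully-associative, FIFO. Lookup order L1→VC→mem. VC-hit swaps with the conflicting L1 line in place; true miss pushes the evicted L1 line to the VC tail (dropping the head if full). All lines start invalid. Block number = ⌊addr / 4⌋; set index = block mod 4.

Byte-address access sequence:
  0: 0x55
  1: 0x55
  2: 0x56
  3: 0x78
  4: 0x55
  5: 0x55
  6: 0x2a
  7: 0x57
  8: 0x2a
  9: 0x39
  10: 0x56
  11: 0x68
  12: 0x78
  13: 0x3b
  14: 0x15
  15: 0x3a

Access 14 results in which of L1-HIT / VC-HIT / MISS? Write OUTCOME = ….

OUTCOME = MISS

  [0] addr=0x55 blk=21 s=1: MISS | VC []
  [1] addr=0x55 blk=21 s=1: L1-HIT | VC []
  [2] addr=0x56 blk=21 s=1: L1-HIT | VC []
  [3] addr=0x78 blk=30 s=2: MISS | VC []
  [4] addr=0x55 blk=21 s=1: L1-HIT | VC []
  [5] addr=0x55 blk=21 s=1: L1-HIT | VC []
  [6] addr=0x2a blk=10 s=2: MISS | VC [30]
  [7] addr=0x57 blk=21 s=1: L1-HIT | VC [30]
  [8] addr=0x2a blk=10 s=2: L1-HIT | VC [30]
  [9] addr=0x39 blk=14 s=2: MISS | VC [30, 10]
  [10] addr=0x56 blk=21 s=1: L1-HIT | VC [30, 10]
  [11] addr=0x68 blk=26 s=2: MISS | VC [30, 10, 14]
  [12] addr=0x78 blk=30 s=2: VC-HIT | VC [26, 10, 14]
  [13] addr=0x3b blk=14 s=2: VC-HIT | VC [26, 10, 30]
  [14] addr=0x15 blk=5 s=1: MISS | VC [26, 10, 30, 21]
  [15] addr=0x3a blk=14 s=2: L1-HIT | VC [26, 10, 30, 21]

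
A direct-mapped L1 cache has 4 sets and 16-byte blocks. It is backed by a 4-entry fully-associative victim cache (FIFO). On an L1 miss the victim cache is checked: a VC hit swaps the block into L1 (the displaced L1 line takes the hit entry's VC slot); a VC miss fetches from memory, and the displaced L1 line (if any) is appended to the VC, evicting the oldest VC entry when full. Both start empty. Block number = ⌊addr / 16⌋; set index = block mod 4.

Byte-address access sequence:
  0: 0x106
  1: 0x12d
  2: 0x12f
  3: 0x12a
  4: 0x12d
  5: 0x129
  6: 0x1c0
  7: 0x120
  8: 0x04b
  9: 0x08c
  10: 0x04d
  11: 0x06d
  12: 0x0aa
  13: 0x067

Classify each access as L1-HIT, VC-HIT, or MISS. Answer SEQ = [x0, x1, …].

SEQ = [MISS, MISS, L1-HIT, L1-HIT, L1-HIT, L1-HIT, MISS, L1-HIT, MISS, MISS, VC-HIT, MISS, MISS, VC-HIT]

  [0] addr=0x106 blk=16 s=0: MISS | VC []
  [1] addr=0x12d blk=18 s=2: MISS | VC []
  [2] addr=0x12f blk=18 s=2: L1-HIT | VC []
  [3] addr=0x12a blk=18 s=2: L1-HIT | VC []
  [4] addr=0x12d blk=18 s=2: L1-HIT | VC []
  [5] addr=0x129 blk=18 s=2: L1-HIT | VC []
  [6] addr=0x1c0 blk=28 s=0: MISS | VC [16]
  [7] addr=0x120 blk=18 s=2: L1-HIT | VC [16]
  [8] addr=0x4b blk=4 s=0: MISS | VC [16, 28]
  [9] addr=0x8c blk=8 s=0: MISS | VC [16, 28, 4]
  [10] addr=0x4d blk=4 s=0: VC-HIT | VC [16, 28, 8]
  [11] addr=0x6d blk=6 s=2: MISS | VC [16, 28, 8, 18]
  [12] addr=0xaa blk=10 s=2: MISS | VC [28, 8, 18, 6]
  [13] addr=0x67 blk=6 s=2: VC-HIT | VC [28, 8, 18, 10]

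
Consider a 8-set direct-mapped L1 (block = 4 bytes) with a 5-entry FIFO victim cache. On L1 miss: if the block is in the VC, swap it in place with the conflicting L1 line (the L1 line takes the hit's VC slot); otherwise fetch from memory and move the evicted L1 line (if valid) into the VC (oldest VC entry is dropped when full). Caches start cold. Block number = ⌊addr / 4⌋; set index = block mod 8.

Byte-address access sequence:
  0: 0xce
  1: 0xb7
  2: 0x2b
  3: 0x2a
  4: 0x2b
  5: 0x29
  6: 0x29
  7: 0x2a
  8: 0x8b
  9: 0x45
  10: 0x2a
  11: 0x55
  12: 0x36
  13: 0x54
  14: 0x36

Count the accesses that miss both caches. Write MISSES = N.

0: 0xce (blk 51, set 3) → MISS  vc=[]
1: 0xb7 (blk 45, set 5) → MISS  vc=[]
2: 0x2b (blk 10, set 2) → MISS  vc=[]
3: 0x2a (blk 10, set 2) → L1-HIT  vc=[]
4: 0x2b (blk 10, set 2) → L1-HIT  vc=[]
5: 0x29 (blk 10, set 2) → L1-HIT  vc=[]
6: 0x29 (blk 10, set 2) → L1-HIT  vc=[]
7: 0x2a (blk 10, set 2) → L1-HIT  vc=[]
8: 0x8b (blk 34, set 2) → MISS  vc=[10]
9: 0x45 (blk 17, set 1) → MISS  vc=[10]
10: 0x2a (blk 10, set 2) → VC-HIT  vc=[34]
11: 0x55 (blk 21, set 5) → MISS  vc=[34, 45]
12: 0x36 (blk 13, set 5) → MISS  vc=[34, 45, 21]
13: 0x54 (blk 21, set 5) → VC-HIT  vc=[34, 45, 13]
14: 0x36 (blk 13, set 5) → VC-HIT  vc=[34, 45, 21]

MISSES = 7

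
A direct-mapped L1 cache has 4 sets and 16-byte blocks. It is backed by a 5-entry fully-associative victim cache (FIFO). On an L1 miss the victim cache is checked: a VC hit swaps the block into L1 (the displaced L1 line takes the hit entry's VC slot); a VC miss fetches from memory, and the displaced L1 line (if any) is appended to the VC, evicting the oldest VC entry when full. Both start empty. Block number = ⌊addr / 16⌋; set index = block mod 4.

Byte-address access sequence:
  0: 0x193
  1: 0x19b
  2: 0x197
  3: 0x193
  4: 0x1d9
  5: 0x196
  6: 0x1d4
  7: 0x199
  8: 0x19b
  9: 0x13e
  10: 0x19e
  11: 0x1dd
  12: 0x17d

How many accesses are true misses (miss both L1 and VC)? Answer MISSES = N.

MISSES = 4

#0 0x193→b25/s1 MISS; vc=[]
#1 0x19b→b25/s1 L1-HIT; vc=[]
#2 0x197→b25/s1 L1-HIT; vc=[]
#3 0x193→b25/s1 L1-HIT; vc=[]
#4 0x1d9→b29/s1 MISS; vc=[25]
#5 0x196→b25/s1 VC-HIT; vc=[29]
#6 0x1d4→b29/s1 VC-HIT; vc=[25]
#7 0x199→b25/s1 VC-HIT; vc=[29]
#8 0x19b→b25/s1 L1-HIT; vc=[29]
#9 0x13e→b19/s3 MISS; vc=[29]
#10 0x19e→b25/s1 L1-HIT; vc=[29]
#11 0x1dd→b29/s1 VC-HIT; vc=[25]
#12 0x17d→b23/s3 MISS; vc=[25,19]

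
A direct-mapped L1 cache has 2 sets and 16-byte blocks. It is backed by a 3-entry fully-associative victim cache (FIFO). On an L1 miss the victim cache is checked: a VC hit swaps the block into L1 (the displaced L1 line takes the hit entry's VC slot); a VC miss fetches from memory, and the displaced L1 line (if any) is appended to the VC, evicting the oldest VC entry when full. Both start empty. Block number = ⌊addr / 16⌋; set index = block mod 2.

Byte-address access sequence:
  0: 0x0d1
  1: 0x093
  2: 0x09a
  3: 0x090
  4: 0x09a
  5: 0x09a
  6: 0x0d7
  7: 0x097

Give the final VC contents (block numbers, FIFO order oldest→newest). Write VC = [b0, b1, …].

#0 0xd1→b13/s1 MISS; vc=[]
#1 0x93→b9/s1 MISS; vc=[13]
#2 0x9a→b9/s1 L1-HIT; vc=[13]
#3 0x90→b9/s1 L1-HIT; vc=[13]
#4 0x9a→b9/s1 L1-HIT; vc=[13]
#5 0x9a→b9/s1 L1-HIT; vc=[13]
#6 0xd7→b13/s1 VC-HIT; vc=[9]
#7 0x97→b9/s1 VC-HIT; vc=[13]

VC = [13]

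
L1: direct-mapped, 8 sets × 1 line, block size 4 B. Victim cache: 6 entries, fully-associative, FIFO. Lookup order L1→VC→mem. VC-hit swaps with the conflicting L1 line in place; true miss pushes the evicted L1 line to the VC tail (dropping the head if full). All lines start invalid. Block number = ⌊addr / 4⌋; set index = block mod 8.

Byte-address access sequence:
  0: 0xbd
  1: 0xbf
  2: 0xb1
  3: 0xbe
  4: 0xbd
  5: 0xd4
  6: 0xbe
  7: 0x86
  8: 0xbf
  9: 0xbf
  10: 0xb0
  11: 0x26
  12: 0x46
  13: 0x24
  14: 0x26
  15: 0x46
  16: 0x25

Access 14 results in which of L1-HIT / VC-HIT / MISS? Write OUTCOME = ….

OUTCOME = L1-HIT

#0 0xbd→b47/s7 MISS; vc=[]
#1 0xbf→b47/s7 L1-HIT; vc=[]
#2 0xb1→b44/s4 MISS; vc=[]
#3 0xbe→b47/s7 L1-HIT; vc=[]
#4 0xbd→b47/s7 L1-HIT; vc=[]
#5 0xd4→b53/s5 MISS; vc=[]
#6 0xbe→b47/s7 L1-HIT; vc=[]
#7 0x86→b33/s1 MISS; vc=[]
#8 0xbf→b47/s7 L1-HIT; vc=[]
#9 0xbf→b47/s7 L1-HIT; vc=[]
#10 0xb0→b44/s4 L1-HIT; vc=[]
#11 0x26→b9/s1 MISS; vc=[33]
#12 0x46→b17/s1 MISS; vc=[33,9]
#13 0x24→b9/s1 VC-HIT; vc=[33,17]
#14 0x26→b9/s1 L1-HIT; vc=[33,17]
#15 0x46→b17/s1 VC-HIT; vc=[33,9]
#16 0x25→b9/s1 VC-HIT; vc=[33,17]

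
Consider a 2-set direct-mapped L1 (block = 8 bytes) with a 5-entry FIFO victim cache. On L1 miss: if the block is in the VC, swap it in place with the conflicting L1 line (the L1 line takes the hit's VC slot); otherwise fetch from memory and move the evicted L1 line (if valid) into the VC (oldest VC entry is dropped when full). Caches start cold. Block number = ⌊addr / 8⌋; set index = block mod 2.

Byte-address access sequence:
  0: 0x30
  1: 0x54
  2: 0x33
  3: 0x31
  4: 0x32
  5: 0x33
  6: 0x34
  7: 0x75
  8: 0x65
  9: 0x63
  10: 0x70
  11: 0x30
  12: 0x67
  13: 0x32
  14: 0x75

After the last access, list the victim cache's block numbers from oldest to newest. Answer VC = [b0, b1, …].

VC = [10, 6, 12]

  [0] addr=0x30 blk=6 s=0: MISS | VC []
  [1] addr=0x54 blk=10 s=0: MISS | VC [6]
  [2] addr=0x33 blk=6 s=0: VC-HIT | VC [10]
  [3] addr=0x31 blk=6 s=0: L1-HIT | VC [10]
  [4] addr=0x32 blk=6 s=0: L1-HIT | VC [10]
  [5] addr=0x33 blk=6 s=0: L1-HIT | VC [10]
  [6] addr=0x34 blk=6 s=0: L1-HIT | VC [10]
  [7] addr=0x75 blk=14 s=0: MISS | VC [10, 6]
  [8] addr=0x65 blk=12 s=0: MISS | VC [10, 6, 14]
  [9] addr=0x63 blk=12 s=0: L1-HIT | VC [10, 6, 14]
  [10] addr=0x70 blk=14 s=0: VC-HIT | VC [10, 6, 12]
  [11] addr=0x30 blk=6 s=0: VC-HIT | VC [10, 14, 12]
  [12] addr=0x67 blk=12 s=0: VC-HIT | VC [10, 14, 6]
  [13] addr=0x32 blk=6 s=0: VC-HIT | VC [10, 14, 12]
  [14] addr=0x75 blk=14 s=0: VC-HIT | VC [10, 6, 12]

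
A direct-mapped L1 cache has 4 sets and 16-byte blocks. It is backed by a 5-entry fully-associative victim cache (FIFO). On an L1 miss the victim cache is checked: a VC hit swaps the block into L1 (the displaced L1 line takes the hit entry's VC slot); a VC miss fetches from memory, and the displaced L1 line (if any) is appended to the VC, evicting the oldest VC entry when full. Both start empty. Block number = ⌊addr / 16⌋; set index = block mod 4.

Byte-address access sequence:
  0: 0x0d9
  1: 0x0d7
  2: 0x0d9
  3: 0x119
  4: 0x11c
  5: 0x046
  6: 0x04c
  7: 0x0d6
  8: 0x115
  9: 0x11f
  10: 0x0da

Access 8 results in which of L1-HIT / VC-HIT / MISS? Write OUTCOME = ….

OUTCOME = VC-HIT

#0 0xd9→b13/s1 MISS; vc=[]
#1 0xd7→b13/s1 L1-HIT; vc=[]
#2 0xd9→b13/s1 L1-HIT; vc=[]
#3 0x119→b17/s1 MISS; vc=[13]
#4 0x11c→b17/s1 L1-HIT; vc=[13]
#5 0x46→b4/s0 MISS; vc=[13]
#6 0x4c→b4/s0 L1-HIT; vc=[13]
#7 0xd6→b13/s1 VC-HIT; vc=[17]
#8 0x115→b17/s1 VC-HIT; vc=[13]
#9 0x11f→b17/s1 L1-HIT; vc=[13]
#10 0xda→b13/s1 VC-HIT; vc=[17]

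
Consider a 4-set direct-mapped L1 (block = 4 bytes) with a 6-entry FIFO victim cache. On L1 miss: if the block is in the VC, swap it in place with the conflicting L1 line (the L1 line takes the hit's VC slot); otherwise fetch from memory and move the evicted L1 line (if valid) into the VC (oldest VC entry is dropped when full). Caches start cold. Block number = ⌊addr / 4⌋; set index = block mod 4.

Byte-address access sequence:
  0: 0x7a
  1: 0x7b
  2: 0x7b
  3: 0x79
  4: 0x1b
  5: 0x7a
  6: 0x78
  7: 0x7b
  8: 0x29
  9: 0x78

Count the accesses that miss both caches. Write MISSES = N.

MISSES = 3

  [0] addr=0x7a blk=30 s=2: MISS | VC []
  [1] addr=0x7b blk=30 s=2: L1-HIT | VC []
  [2] addr=0x7b blk=30 s=2: L1-HIT | VC []
  [3] addr=0x79 blk=30 s=2: L1-HIT | VC []
  [4] addr=0x1b blk=6 s=2: MISS | VC [30]
  [5] addr=0x7a blk=30 s=2: VC-HIT | VC [6]
  [6] addr=0x78 blk=30 s=2: L1-HIT | VC [6]
  [7] addr=0x7b blk=30 s=2: L1-HIT | VC [6]
  [8] addr=0x29 blk=10 s=2: MISS | VC [6, 30]
  [9] addr=0x78 blk=30 s=2: VC-HIT | VC [6, 10]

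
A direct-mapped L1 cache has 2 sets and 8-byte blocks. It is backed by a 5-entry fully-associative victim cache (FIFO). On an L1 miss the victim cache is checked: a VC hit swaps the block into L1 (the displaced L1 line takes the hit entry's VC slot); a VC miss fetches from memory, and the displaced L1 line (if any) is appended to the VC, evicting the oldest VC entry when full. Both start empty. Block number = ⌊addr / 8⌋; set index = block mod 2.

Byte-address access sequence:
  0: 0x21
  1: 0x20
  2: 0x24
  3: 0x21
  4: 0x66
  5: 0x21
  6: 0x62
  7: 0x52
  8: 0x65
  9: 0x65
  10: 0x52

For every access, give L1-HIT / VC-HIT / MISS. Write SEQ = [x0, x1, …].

SEQ = [MISS, L1-HIT, L1-HIT, L1-HIT, MISS, VC-HIT, VC-HIT, MISS, VC-HIT, L1-HIT, VC-HIT]

  [0] addr=0x21 blk=4 s=0: MISS | VC []
  [1] addr=0x20 blk=4 s=0: L1-HIT | VC []
  [2] addr=0x24 blk=4 s=0: L1-HIT | VC []
  [3] addr=0x21 blk=4 s=0: L1-HIT | VC []
  [4] addr=0x66 blk=12 s=0: MISS | VC [4]
  [5] addr=0x21 blk=4 s=0: VC-HIT | VC [12]
  [6] addr=0x62 blk=12 s=0: VC-HIT | VC [4]
  [7] addr=0x52 blk=10 s=0: MISS | VC [4, 12]
  [8] addr=0x65 blk=12 s=0: VC-HIT | VC [4, 10]
  [9] addr=0x65 blk=12 s=0: L1-HIT | VC [4, 10]
  [10] addr=0x52 blk=10 s=0: VC-HIT | VC [4, 12]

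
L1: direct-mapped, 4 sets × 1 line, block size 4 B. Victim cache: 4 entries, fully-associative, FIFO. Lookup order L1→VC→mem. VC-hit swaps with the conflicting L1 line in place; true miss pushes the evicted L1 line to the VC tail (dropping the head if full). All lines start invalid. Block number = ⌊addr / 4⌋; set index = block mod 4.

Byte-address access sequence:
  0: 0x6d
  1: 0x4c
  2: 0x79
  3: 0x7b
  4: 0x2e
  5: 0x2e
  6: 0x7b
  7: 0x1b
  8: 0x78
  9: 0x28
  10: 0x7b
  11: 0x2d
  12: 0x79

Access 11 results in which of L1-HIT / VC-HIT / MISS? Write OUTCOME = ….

0: 0x6d (blk 27, set 3) → MISS  vc=[]
1: 0x4c (blk 19, set 3) → MISS  vc=[27]
2: 0x79 (blk 30, set 2) → MISS  vc=[27]
3: 0x7b (blk 30, set 2) → L1-HIT  vc=[27]
4: 0x2e (blk 11, set 3) → MISS  vc=[27, 19]
5: 0x2e (blk 11, set 3) → L1-HIT  vc=[27, 19]
6: 0x7b (blk 30, set 2) → L1-HIT  vc=[27, 19]
7: 0x1b (blk 6, set 2) → MISS  vc=[27, 19, 30]
8: 0x78 (blk 30, set 2) → VC-HIT  vc=[27, 19, 6]
9: 0x28 (blk 10, set 2) → MISS  vc=[27, 19, 6, 30]
10: 0x7b (blk 30, set 2) → VC-HIT  vc=[27, 19, 6, 10]
11: 0x2d (blk 11, set 3) → L1-HIT  vc=[27, 19, 6, 10]
12: 0x79 (blk 30, set 2) → L1-HIT  vc=[27, 19, 6, 10]

OUTCOME = L1-HIT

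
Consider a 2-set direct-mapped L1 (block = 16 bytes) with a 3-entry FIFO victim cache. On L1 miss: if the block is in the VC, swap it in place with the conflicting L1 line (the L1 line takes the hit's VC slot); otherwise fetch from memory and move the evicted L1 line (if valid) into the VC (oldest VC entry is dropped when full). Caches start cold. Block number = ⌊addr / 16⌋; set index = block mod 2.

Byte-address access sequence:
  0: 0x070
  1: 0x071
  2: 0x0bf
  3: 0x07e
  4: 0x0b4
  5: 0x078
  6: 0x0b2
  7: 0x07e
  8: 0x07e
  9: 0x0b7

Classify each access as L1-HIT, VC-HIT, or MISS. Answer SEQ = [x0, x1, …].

SEQ = [MISS, L1-HIT, MISS, VC-HIT, VC-HIT, VC-HIT, VC-HIT, VC-HIT, L1-HIT, VC-HIT]

0: 0x70 (blk 7, set 1) → MISS  vc=[]
1: 0x71 (blk 7, set 1) → L1-HIT  vc=[]
2: 0xbf (blk 11, set 1) → MISS  vc=[7]
3: 0x7e (blk 7, set 1) → VC-HIT  vc=[11]
4: 0xb4 (blk 11, set 1) → VC-HIT  vc=[7]
5: 0x78 (blk 7, set 1) → VC-HIT  vc=[11]
6: 0xb2 (blk 11, set 1) → VC-HIT  vc=[7]
7: 0x7e (blk 7, set 1) → VC-HIT  vc=[11]
8: 0x7e (blk 7, set 1) → L1-HIT  vc=[11]
9: 0xb7 (blk 11, set 1) → VC-HIT  vc=[7]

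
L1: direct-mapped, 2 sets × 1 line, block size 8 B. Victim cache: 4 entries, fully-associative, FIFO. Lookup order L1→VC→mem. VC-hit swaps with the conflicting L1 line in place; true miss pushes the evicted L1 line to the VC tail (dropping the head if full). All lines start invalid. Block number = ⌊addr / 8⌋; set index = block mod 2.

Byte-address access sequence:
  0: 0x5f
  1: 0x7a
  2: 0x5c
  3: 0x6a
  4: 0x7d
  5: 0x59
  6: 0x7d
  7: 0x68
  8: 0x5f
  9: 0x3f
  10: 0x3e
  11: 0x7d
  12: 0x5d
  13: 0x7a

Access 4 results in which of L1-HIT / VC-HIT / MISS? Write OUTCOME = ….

OUTCOME = VC-HIT

0: 0x5f (blk 11, set 1) → MISS  vc=[]
1: 0x7a (blk 15, set 1) → MISS  vc=[11]
2: 0x5c (blk 11, set 1) → VC-HIT  vc=[15]
3: 0x6a (blk 13, set 1) → MISS  vc=[15, 11]
4: 0x7d (blk 15, set 1) → VC-HIT  vc=[13, 11]
5: 0x59 (blk 11, set 1) → VC-HIT  vc=[13, 15]
6: 0x7d (blk 15, set 1) → VC-HIT  vc=[13, 11]
7: 0x68 (blk 13, set 1) → VC-HIT  vc=[15, 11]
8: 0x5f (blk 11, set 1) → VC-HIT  vc=[15, 13]
9: 0x3f (blk 7, set 1) → MISS  vc=[15, 13, 11]
10: 0x3e (blk 7, set 1) → L1-HIT  vc=[15, 13, 11]
11: 0x7d (blk 15, set 1) → VC-HIT  vc=[7, 13, 11]
12: 0x5d (blk 11, set 1) → VC-HIT  vc=[7, 13, 15]
13: 0x7a (blk 15, set 1) → VC-HIT  vc=[7, 13, 11]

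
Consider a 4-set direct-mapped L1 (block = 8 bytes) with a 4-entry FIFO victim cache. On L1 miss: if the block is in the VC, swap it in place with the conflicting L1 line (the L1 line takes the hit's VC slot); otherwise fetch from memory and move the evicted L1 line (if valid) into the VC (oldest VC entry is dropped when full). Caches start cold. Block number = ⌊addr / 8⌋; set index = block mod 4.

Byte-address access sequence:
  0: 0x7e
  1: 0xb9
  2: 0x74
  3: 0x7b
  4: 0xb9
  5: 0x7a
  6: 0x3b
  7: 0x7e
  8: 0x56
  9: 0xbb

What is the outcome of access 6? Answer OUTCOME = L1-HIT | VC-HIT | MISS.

OUTCOME = MISS

  [0] addr=0x7e blk=15 s=3: MISS | VC []
  [1] addr=0xb9 blk=23 s=3: MISS | VC [15]
  [2] addr=0x74 blk=14 s=2: MISS | VC [15]
  [3] addr=0x7b blk=15 s=3: VC-HIT | VC [23]
  [4] addr=0xb9 blk=23 s=3: VC-HIT | VC [15]
  [5] addr=0x7a blk=15 s=3: VC-HIT | VC [23]
  [6] addr=0x3b blk=7 s=3: MISS | VC [23, 15]
  [7] addr=0x7e blk=15 s=3: VC-HIT | VC [23, 7]
  [8] addr=0x56 blk=10 s=2: MISS | VC [23, 7, 14]
  [9] addr=0xbb blk=23 s=3: VC-HIT | VC [15, 7, 14]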